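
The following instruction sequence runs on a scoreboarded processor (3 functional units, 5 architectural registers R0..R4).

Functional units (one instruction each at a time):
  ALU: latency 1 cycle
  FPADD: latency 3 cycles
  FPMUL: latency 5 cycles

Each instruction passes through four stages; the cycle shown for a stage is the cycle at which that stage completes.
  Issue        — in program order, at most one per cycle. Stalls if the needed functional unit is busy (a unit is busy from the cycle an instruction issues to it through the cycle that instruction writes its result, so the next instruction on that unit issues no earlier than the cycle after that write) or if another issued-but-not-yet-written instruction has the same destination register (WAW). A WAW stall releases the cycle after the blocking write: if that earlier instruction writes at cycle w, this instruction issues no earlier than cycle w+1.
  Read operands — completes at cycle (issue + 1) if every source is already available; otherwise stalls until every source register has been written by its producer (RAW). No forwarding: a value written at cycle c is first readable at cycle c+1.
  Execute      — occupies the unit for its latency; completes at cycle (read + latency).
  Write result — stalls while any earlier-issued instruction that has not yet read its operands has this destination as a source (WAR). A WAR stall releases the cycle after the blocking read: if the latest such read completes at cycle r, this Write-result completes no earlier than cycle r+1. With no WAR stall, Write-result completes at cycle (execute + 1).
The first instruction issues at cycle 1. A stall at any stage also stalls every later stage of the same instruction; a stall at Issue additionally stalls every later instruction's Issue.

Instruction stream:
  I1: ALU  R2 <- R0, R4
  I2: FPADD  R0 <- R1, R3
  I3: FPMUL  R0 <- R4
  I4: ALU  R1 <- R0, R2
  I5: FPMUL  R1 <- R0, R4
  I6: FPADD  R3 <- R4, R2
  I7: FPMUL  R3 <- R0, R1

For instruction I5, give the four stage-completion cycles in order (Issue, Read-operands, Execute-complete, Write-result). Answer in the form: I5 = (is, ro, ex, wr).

I5 = (19, 20, 25, 26)

[I1] 1/2/3/4
[I2] 2/3/6/7
[I3] 8/9/14/15  (WAW R0: wait I2 write@7)
[I4] 9/16/17/18  (RAW R0: wait I3 write@15)
[I5] 19/20/25/26  (WAW R1: wait I4 write@18)
[I6] 20/21/24/25
[I7] 27/28/33/34  (struct: FPMUL busy until I5 writes@26)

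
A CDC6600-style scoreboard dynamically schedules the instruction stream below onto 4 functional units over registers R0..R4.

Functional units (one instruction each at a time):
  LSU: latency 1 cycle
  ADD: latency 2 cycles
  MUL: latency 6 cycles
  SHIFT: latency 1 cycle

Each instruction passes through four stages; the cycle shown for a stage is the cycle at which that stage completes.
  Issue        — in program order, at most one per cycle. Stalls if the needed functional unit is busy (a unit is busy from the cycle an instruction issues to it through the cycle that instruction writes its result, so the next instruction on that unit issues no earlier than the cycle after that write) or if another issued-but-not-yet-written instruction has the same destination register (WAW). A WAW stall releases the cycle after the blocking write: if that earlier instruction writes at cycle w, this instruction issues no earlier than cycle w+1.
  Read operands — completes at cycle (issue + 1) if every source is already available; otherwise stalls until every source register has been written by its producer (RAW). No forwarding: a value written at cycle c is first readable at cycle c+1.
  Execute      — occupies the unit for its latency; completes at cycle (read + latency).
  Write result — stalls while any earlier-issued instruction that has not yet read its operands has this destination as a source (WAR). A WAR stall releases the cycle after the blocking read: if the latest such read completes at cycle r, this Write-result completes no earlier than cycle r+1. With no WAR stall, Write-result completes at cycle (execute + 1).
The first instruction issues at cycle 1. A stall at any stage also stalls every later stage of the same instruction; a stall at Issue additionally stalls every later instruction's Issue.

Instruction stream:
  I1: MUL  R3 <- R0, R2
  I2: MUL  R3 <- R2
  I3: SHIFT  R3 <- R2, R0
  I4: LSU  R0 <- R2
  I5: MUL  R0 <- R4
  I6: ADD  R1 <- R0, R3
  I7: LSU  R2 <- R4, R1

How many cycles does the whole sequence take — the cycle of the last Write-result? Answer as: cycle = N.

I1  is:1  ro:2  ex:8  wr:9
I2  is:10  ro:11  ex:17  wr:18  — struct: MUL busy until I1 writes@9
I3  is:19  ro:20  ex:21  wr:22  — WAW R3: wait I2 write@18
I4  is:20  ro:21  ex:22  wr:23
I5  is:24  ro:25  ex:31  wr:32  — WAW R0: wait I4 write@23
I6  is:25  ro:33  ex:35  wr:36  — RAW R0: wait I5 write@32
I7  is:26  ro:37  ex:38  wr:39  — RAW R1: wait I6 write@36

cycle = 39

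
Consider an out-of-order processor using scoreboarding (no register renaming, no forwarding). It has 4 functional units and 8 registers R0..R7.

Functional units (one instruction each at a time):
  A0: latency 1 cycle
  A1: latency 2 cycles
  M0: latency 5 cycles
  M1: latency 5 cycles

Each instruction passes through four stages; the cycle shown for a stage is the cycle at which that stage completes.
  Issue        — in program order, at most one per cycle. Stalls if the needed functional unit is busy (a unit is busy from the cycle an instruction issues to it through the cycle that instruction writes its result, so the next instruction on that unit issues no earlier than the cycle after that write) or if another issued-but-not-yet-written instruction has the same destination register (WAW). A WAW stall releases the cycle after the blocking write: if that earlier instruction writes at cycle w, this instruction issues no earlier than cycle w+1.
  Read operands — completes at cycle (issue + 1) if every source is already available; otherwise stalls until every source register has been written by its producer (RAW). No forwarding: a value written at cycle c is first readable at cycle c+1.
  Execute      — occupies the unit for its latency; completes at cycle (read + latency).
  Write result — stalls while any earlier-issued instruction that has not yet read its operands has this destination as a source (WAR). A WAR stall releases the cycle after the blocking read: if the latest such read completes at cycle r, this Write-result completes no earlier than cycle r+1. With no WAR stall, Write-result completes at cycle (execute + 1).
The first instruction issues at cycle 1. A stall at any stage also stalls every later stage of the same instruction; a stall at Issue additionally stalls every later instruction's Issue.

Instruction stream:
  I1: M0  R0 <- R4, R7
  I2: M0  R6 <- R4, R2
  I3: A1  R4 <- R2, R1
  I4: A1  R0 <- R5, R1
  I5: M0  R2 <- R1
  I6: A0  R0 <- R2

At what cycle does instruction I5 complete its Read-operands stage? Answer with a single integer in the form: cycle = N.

cycle = 18

  I1 | 1 | 2 | 7 | 8
  I2 | 9 | 10 | 15 | 16   struct: M0 busy until I1 writes@8
  I3 | 10 | 11 | 13 | 14
  I4 | 15 | 16 | 18 | 19   struct: A1 busy until I3 writes@14
  I5 | 17 | 18 | 23 | 24   struct: M0 busy until I2 writes@16
  I6 | 20 | 25 | 26 | 27   WAW R0: wait I4 write@19 · RAW R2: wait I5 write@24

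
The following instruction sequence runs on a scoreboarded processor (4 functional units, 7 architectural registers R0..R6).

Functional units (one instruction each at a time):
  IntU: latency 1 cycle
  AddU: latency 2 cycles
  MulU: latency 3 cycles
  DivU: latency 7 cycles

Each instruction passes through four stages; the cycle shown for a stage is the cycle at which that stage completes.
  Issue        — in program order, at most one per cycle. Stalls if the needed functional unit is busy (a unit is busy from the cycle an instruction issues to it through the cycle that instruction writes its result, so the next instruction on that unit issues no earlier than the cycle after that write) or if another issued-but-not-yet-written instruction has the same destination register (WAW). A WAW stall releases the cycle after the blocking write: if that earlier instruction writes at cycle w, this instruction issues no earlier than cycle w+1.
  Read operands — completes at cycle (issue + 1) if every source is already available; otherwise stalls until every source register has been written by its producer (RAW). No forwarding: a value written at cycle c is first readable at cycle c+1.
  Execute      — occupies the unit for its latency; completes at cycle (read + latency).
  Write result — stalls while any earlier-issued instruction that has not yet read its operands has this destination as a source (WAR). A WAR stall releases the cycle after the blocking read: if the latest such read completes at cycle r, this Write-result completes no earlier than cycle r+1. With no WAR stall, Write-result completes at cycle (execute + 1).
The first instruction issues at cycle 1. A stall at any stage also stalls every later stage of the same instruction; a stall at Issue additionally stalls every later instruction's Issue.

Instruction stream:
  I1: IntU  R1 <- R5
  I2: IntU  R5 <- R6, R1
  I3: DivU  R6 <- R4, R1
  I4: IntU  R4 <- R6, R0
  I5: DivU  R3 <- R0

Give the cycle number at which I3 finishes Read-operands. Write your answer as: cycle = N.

c1: I1 dispatched to IntU
c2: I1 operands ready
c3: I1 complete
c4: R1←I1
c5: I2 dispatched to IntU
c6: I2 operands ready; I3 dispatched to DivU
c7: I2 complete; I3 operands ready
c8: R5←I2
c9: I4 dispatched to IntU
c14: I3 complete
c15: R6←I3
c16: I4 operands ready; I5 dispatched to DivU
c17: I4 complete; I5 operands ready
c18: R4←I4
c24: I5 complete
c25: R3←I5

cycle = 7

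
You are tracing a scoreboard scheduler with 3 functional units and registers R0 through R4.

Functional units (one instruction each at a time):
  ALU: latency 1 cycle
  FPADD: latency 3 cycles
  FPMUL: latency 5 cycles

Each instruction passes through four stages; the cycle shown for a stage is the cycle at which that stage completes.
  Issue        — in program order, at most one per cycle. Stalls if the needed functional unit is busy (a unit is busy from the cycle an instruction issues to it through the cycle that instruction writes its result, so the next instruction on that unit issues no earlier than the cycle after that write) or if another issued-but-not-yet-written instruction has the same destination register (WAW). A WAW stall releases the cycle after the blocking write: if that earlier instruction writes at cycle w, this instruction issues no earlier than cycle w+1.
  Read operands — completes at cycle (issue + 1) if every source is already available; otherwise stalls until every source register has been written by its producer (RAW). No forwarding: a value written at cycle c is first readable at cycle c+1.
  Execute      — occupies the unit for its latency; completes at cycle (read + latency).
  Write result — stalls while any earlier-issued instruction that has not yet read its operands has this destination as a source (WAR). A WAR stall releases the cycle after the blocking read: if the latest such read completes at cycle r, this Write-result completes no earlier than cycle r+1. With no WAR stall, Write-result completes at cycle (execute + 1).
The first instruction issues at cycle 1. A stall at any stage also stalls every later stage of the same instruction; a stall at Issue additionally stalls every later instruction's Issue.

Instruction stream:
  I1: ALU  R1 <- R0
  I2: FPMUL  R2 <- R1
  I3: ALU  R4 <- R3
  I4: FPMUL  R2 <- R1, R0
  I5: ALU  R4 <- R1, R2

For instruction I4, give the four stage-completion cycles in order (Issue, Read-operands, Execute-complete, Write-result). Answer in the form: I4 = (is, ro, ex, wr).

I4 = (12, 13, 18, 19)

c1: I1 issues→ALU
c2: I1 reads; I2 issues→FPMUL
c3: I1 exec-done
c4: I1 writes R1
c5: I2 reads; I3 issues→ALU
c6: I3 reads
c7: I3 exec-done
c8: I3 writes R4
c10: I2 exec-done
c11: I2 writes R2
c12: I4 issues→FPMUL
c13: I4 reads; I5 issues→ALU
c18: I4 exec-done
c19: I4 writes R2
c20: I5 reads
c21: I5 exec-done
c22: I5 writes R4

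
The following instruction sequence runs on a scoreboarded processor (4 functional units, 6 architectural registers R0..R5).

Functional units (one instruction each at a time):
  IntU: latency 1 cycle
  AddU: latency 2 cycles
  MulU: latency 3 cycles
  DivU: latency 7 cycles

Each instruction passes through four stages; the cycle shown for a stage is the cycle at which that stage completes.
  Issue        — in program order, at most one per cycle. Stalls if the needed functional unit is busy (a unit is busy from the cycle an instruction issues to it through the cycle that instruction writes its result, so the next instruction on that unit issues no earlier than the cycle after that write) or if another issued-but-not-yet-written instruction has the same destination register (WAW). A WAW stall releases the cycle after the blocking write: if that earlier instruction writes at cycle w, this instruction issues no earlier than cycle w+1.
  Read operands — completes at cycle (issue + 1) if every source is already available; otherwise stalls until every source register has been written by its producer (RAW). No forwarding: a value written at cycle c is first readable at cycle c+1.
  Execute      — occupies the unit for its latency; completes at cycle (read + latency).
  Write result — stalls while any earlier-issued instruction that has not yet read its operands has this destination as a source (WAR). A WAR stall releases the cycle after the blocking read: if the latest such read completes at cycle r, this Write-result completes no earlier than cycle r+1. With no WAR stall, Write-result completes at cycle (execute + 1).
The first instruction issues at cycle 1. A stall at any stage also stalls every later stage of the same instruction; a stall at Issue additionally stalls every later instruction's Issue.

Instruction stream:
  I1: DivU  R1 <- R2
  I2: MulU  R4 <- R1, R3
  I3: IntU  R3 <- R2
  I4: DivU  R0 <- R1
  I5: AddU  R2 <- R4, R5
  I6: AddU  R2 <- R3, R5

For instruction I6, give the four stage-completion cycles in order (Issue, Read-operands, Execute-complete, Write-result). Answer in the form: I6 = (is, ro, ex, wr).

1) issue 1, read 2, done 9, write 10
2) issue 2, read 11, done 14, write 15  <RAW R1: wait I1 write@10>
3) issue 3, read 4, done 5, write 12  <WAR R3: wait I2 read@11>
4) issue 11, read 12, done 19, write 20  <struct: DivU busy until I1 writes@10>
5) issue 12, read 16, done 18, write 19  <RAW R4: wait I2 write@15>
6) issue 20, read 21, done 23, write 24  <struct: AddU busy until I5 writes@19>

I6 = (20, 21, 23, 24)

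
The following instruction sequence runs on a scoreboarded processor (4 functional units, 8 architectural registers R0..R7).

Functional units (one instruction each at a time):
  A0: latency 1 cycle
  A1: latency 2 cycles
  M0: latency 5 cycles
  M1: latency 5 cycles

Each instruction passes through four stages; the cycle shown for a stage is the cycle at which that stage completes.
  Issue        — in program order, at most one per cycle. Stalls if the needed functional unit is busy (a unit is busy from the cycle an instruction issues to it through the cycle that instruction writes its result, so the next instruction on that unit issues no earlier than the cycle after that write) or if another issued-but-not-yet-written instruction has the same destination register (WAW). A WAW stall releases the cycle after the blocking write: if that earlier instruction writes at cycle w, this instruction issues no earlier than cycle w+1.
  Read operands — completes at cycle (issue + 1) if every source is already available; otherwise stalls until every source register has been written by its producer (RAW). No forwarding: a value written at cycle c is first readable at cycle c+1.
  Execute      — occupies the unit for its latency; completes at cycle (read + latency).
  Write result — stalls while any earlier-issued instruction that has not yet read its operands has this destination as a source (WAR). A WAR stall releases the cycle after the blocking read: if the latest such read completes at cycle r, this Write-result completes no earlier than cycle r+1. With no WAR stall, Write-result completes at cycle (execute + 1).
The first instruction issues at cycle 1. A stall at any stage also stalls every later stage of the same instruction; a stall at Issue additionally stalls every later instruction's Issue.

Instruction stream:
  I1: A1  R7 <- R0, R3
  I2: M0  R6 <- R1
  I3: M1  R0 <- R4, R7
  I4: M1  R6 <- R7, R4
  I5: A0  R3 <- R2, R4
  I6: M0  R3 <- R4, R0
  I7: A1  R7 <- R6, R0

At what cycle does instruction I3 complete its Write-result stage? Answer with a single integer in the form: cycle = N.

cycle 1: I1 issues→A1
cycle 2: I1 reads; I2 issues→M0
cycle 3: I2 reads; I3 issues→M1
cycle 4: I1 exec-done
cycle 5: I1 writes R7
cycle 6: I3 reads
cycle 8: I2 exec-done
cycle 9: I2 writes R6
cycle 11: I3 exec-done
cycle 12: I3 writes R0
cycle 13: I4 issues→M1
cycle 14: I4 reads; I5 issues→A0
cycle 15: I5 reads
cycle 16: I5 exec-done
cycle 17: I5 writes R3
cycle 18: I6 issues→M0
cycle 19: I4 exec-done; I6 reads; I7 issues→A1
cycle 20: I4 writes R6
cycle 21: I7 reads
cycle 23: I7 exec-done
cycle 24: I6 exec-done; I7 writes R7
cycle 25: I6 writes R3

cycle = 12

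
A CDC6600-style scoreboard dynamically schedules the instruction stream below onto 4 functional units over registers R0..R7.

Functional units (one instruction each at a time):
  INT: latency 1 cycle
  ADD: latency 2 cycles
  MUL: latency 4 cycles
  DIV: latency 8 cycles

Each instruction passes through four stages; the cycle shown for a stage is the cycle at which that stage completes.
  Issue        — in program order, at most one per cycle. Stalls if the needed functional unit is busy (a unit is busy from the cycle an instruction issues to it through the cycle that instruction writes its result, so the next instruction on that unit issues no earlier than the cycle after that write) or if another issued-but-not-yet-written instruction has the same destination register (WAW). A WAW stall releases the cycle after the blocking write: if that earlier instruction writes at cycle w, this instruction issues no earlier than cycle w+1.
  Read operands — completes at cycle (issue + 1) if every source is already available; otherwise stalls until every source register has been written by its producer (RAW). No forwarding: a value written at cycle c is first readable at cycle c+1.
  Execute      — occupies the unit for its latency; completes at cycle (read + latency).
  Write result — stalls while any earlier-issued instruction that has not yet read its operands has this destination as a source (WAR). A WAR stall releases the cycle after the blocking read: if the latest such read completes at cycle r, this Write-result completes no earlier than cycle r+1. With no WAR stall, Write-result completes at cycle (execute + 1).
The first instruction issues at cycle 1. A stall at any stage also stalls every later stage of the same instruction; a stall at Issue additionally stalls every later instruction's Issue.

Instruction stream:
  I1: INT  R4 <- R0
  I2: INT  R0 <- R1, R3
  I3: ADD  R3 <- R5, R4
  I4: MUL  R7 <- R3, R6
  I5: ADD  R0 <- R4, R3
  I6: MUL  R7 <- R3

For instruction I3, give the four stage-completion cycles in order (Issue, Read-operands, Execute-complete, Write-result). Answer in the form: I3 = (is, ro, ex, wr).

I3 = (6, 7, 9, 10)

[I1] 1/2/3/4
[I2] 5/6/7/8  (struct: INT busy until I1 writes@4)
[I3] 6/7/9/10
[I4] 7/11/15/16  (RAW R3: wait I3 write@10)
[I5] 11/12/14/15  (struct: ADD busy until I3 writes@10)
[I6] 17/18/22/23  (struct: MUL busy until I4 writes@16)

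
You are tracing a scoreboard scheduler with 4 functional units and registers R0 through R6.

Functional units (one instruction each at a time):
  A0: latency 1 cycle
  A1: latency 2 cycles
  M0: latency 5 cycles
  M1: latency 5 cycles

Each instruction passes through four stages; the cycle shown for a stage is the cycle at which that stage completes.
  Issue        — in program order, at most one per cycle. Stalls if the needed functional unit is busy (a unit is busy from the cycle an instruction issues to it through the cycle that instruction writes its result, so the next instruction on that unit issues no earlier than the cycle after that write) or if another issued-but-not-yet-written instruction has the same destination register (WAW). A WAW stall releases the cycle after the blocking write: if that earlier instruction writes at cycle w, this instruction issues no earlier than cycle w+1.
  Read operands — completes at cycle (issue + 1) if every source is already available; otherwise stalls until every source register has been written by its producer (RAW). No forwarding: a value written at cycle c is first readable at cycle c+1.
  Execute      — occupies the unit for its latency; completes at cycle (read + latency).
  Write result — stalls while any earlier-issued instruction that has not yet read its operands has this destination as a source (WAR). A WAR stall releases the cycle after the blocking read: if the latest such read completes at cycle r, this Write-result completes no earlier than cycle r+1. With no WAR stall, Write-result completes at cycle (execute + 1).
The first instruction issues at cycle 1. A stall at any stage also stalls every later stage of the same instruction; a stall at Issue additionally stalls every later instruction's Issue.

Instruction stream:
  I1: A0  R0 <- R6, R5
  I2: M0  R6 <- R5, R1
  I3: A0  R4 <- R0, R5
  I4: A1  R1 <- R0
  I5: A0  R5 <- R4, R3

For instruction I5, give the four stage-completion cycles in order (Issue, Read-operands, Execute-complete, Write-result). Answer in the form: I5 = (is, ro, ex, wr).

[I1] 1/2/3/4
[I2] 2/3/8/9
[I3] 5/6/7/8  (struct: A0 busy until I1 writes@4)
[I4] 6/7/9/10
[I5] 9/10/11/12  (struct: A0 busy until I3 writes@8)

I5 = (9, 10, 11, 12)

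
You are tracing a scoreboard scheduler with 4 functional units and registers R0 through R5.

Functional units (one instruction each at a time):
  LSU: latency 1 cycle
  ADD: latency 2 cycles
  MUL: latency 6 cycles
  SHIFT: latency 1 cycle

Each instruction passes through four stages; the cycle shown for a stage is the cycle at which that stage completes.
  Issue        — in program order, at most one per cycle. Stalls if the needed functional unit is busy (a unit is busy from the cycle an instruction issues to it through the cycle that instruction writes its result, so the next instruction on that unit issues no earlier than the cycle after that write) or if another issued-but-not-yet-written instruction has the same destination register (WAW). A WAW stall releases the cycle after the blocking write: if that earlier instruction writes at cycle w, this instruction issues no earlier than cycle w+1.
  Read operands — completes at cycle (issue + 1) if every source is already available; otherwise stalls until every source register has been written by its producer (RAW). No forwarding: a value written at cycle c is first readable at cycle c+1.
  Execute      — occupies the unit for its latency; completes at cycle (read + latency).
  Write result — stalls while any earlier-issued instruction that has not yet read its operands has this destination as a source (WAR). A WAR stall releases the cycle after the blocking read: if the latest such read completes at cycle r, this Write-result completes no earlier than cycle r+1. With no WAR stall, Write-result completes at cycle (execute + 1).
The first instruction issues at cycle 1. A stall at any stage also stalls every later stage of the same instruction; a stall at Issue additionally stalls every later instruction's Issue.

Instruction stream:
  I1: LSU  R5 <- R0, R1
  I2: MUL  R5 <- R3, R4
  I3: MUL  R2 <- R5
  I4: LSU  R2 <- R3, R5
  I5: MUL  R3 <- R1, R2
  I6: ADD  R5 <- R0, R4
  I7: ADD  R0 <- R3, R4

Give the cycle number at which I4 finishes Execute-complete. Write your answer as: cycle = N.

cycle = 25

c1: I1→LSU
c2: I1 RO
c3: I1 EX
c4: I1 WR R5
c5: I2→MUL
c6: I2 RO
c12: I2 EX
c13: I2 WR R5
c14: I3→MUL
c15: I3 RO
c21: I3 EX
c22: I3 WR R2
c23: I4→LSU
c24: I4 RO, I5→MUL
c25: I4 EX, I6→ADD
c26: I4 WR R2, I6 RO
c27: I5 RO
c28: I6 EX
c29: I6 WR R5
c30: I7→ADD
c33: I5 EX
c34: I5 WR R3
c35: I7 RO
c37: I7 EX
c38: I7 WR R0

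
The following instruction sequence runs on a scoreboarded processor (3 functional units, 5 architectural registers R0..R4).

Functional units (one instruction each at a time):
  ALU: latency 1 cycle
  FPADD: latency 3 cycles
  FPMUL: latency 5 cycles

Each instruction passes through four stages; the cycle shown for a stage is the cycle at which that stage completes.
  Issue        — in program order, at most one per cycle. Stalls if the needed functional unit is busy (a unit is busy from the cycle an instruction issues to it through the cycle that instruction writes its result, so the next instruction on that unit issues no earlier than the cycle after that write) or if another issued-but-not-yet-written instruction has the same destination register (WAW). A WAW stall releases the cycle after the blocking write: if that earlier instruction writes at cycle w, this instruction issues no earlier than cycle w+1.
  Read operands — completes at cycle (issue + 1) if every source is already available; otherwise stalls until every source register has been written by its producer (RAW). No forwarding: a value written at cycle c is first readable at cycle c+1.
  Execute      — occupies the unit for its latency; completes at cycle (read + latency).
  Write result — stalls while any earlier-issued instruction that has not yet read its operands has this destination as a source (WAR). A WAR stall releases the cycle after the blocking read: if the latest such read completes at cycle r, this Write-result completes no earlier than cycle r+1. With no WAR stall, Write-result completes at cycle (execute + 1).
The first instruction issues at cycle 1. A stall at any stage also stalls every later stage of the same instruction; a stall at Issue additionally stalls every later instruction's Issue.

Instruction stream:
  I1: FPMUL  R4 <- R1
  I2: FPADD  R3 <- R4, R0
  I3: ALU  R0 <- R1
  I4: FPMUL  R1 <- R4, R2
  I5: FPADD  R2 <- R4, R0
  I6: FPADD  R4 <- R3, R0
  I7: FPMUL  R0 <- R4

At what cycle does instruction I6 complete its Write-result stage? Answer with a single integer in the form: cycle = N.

cycle = 25

1) issue 1, read 2, done 7, write 8
2) issue 2, read 9, done 12, write 13  <RAW R4: wait I1 write@8>
3) issue 3, read 4, done 5, write 10  <WAR R0: wait I2 read@9>
4) issue 9, read 10, done 15, write 16  <struct: FPMUL busy until I1 writes@8>
5) issue 14, read 15, done 18, write 19  <struct: FPADD busy until I2 writes@13>
6) issue 20, read 21, done 24, write 25  <struct: FPADD busy until I5 writes@19>
7) issue 21, read 26, done 31, write 32  <RAW R4: wait I6 write@25>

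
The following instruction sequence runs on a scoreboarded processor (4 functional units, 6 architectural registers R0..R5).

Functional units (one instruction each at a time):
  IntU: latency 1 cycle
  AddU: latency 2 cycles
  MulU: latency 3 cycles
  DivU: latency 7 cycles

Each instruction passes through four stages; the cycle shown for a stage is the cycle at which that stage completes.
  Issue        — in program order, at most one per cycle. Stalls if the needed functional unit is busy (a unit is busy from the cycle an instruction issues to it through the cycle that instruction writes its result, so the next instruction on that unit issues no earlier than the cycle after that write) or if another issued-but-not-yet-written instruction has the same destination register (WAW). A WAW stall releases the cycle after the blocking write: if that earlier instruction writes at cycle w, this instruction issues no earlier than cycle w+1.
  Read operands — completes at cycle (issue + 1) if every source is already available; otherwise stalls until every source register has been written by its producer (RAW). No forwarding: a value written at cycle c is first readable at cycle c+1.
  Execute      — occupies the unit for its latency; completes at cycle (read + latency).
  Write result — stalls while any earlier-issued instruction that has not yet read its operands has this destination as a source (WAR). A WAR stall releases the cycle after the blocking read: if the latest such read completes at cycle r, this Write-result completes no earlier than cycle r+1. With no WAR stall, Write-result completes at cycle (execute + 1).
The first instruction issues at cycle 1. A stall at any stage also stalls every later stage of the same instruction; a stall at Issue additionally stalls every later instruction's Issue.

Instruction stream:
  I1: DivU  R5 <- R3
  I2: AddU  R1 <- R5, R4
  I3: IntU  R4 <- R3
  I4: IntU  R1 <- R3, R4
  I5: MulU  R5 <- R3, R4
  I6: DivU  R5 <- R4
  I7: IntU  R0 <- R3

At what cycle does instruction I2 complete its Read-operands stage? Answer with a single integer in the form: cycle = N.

t=1  issue I1 (DivU)
t=2  I1 read-ops · issue I2 (AddU)
t=3  issue I3 (IntU)
t=4  I3 read-ops
t=5  I3 finished on IntU
t=9  I1 finished on DivU
t=10  I1→R5
t=11  I2 read-ops
t=12  I3→R4
t=13  I2 finished on AddU
t=14  I2→R1
t=15  issue I4 (IntU)
t=16  I4 read-ops · issue I5 (MulU)
t=17  I4 finished on IntU · I5 read-ops
t=18  I4→R1
t=20  I5 finished on MulU
t=21  I5→R5
t=22  issue I6 (DivU)
t=23  I6 read-ops · issue I7 (IntU)
t=24  I7 read-ops
t=25  I7 finished on IntU
t=26  I7→R0
t=30  I6 finished on DivU
t=31  I6→R5

cycle = 11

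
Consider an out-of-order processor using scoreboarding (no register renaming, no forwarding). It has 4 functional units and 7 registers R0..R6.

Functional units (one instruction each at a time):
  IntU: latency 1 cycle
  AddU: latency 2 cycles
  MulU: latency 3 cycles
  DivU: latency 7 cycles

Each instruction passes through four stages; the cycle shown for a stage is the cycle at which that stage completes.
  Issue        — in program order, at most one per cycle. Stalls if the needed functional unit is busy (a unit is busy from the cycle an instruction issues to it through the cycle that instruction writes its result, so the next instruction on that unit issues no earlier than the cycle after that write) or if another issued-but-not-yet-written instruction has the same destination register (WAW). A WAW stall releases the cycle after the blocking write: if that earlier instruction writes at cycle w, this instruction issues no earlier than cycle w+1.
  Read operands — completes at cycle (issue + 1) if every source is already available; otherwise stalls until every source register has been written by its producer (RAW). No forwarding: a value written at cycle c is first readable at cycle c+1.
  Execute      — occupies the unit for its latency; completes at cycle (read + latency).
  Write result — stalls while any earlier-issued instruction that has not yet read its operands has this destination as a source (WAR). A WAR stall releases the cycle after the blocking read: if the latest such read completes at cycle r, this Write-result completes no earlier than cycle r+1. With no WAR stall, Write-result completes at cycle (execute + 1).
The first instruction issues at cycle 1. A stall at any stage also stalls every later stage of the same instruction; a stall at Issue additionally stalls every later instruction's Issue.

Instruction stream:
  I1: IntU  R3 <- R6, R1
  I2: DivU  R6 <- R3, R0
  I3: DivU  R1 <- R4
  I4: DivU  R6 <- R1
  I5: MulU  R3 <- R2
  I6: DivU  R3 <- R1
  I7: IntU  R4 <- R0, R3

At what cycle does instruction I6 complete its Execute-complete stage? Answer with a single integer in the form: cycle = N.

cycle = 42

[1] I1 issues→IntU
[2] I1 reads, I2 issues→DivU
[3] I1 exec-done
[4] I1 writes R3
[5] I2 reads
[12] I2 exec-done
[13] I2 writes R6
[14] I3 issues→DivU
[15] I3 reads
[22] I3 exec-done
[23] I3 writes R1
[24] I4 issues→DivU
[25] I4 reads, I5 issues→MulU
[26] I5 reads
[29] I5 exec-done
[30] I5 writes R3
[32] I4 exec-done
[33] I4 writes R6
[34] I6 issues→DivU
[35] I6 reads, I7 issues→IntU
[42] I6 exec-done
[43] I6 writes R3
[44] I7 reads
[45] I7 exec-done
[46] I7 writes R4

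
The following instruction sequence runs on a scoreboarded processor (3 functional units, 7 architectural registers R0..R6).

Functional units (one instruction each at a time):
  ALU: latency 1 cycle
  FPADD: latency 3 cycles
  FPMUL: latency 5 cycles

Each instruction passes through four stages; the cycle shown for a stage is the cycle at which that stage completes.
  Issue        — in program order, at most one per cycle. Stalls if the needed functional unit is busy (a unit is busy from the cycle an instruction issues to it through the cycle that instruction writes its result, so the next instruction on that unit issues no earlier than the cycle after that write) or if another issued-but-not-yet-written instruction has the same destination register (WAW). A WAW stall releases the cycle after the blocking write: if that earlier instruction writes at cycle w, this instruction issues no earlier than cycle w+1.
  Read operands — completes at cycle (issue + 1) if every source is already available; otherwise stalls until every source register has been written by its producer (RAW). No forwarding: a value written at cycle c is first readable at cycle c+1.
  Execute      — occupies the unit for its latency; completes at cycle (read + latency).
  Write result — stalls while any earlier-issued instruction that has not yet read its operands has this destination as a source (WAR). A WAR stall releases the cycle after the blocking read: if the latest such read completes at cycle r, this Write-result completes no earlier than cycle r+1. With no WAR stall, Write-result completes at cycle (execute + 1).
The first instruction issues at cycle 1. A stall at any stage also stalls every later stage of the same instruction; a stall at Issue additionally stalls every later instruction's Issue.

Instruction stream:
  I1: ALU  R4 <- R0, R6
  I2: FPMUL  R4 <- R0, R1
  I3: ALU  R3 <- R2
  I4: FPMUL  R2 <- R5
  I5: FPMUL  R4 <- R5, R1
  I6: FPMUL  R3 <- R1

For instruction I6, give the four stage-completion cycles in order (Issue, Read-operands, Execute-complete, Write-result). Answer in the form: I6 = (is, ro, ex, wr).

I1 -> (1, 2, 3, 4)
I2 -> (5, 6, 11, 12)  // WAW R4: wait I1 write@4
I3 -> (6, 7, 8, 9)
I4 -> (13, 14, 19, 20)  // struct: FPMUL busy until I2 writes@12
I5 -> (21, 22, 27, 28)  // struct: FPMUL busy until I4 writes@20
I6 -> (29, 30, 35, 36)  // struct: FPMUL busy until I5 writes@28

I6 = (29, 30, 35, 36)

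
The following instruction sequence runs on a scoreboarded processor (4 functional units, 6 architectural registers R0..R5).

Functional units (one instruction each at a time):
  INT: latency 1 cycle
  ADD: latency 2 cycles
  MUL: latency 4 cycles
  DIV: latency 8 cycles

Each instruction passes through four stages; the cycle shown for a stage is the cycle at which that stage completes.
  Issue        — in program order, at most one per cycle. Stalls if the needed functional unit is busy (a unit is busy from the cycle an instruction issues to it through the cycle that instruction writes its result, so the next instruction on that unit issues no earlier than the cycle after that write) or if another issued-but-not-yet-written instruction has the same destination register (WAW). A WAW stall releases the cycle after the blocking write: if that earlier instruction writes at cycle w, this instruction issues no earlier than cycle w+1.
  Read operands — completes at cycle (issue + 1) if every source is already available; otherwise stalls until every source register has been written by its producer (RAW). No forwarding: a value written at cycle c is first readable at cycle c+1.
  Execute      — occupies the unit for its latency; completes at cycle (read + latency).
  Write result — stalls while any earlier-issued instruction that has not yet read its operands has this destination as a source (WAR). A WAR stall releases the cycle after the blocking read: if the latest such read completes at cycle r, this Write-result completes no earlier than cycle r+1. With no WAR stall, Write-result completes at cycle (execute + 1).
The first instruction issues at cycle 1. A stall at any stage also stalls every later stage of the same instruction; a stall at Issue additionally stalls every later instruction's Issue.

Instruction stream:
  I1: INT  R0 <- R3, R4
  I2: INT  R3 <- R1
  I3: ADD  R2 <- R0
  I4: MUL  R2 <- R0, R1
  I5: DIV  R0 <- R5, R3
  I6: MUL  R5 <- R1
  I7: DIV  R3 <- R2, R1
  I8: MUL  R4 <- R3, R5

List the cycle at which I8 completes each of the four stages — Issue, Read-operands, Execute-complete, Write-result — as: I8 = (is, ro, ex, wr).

I8 = (25, 34, 38, 39)

c1: I1→INT
c2: I1 RO
c3: I1 EX
c4: I1 WR R0
c5: I2→INT
c6: I2 RO · I3→ADD
c7: I2 EX · I3 RO
c8: I2 WR R3
c9: I3 EX
c10: I3 WR R2
c11: I4→MUL
c12: I4 RO · I5→DIV
c13: I5 RO
c16: I4 EX
c17: I4 WR R2
c18: I6→MUL
c19: I6 RO
c21: I5 EX
c22: I5 WR R0
c23: I6 EX · I7→DIV
c24: I6 WR R5 · I7 RO
c25: I8→MUL
c32: I7 EX
c33: I7 WR R3
c34: I8 RO
c38: I8 EX
c39: I8 WR R4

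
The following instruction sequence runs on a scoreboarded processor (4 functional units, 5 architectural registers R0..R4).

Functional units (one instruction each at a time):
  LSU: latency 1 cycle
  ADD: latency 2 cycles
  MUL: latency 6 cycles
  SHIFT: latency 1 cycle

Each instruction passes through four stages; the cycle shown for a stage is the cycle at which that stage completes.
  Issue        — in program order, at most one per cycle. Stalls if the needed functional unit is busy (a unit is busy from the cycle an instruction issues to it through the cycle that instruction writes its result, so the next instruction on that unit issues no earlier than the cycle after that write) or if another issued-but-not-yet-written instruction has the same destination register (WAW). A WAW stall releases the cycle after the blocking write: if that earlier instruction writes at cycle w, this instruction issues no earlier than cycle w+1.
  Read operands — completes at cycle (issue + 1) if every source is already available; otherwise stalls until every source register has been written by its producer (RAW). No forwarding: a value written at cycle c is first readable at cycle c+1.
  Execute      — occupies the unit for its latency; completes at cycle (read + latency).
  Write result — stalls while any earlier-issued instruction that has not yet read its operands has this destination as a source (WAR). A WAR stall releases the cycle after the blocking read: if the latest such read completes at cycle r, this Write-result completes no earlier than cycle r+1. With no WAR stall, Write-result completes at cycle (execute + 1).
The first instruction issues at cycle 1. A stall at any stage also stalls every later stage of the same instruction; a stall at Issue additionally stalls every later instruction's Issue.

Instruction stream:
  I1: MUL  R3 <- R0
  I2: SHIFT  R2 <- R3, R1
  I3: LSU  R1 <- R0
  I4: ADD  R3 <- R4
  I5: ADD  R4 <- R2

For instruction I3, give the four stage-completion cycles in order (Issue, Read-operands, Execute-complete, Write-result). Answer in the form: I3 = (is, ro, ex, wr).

I3 = (3, 4, 5, 11)

I1: IS=1 RO=2 EX=8 WR=9
I2: IS=2 RO=10 EX=11 WR=12  [RAW R3: wait I1 write@9]
I3: IS=3 RO=4 EX=5 WR=11  [WAR R1: wait I2 read@10]
I4: IS=10 RO=11 EX=13 WR=14  [WAW R3: wait I1 write@9]
I5: IS=15 RO=16 EX=18 WR=19  [struct: ADD busy until I4 writes@14]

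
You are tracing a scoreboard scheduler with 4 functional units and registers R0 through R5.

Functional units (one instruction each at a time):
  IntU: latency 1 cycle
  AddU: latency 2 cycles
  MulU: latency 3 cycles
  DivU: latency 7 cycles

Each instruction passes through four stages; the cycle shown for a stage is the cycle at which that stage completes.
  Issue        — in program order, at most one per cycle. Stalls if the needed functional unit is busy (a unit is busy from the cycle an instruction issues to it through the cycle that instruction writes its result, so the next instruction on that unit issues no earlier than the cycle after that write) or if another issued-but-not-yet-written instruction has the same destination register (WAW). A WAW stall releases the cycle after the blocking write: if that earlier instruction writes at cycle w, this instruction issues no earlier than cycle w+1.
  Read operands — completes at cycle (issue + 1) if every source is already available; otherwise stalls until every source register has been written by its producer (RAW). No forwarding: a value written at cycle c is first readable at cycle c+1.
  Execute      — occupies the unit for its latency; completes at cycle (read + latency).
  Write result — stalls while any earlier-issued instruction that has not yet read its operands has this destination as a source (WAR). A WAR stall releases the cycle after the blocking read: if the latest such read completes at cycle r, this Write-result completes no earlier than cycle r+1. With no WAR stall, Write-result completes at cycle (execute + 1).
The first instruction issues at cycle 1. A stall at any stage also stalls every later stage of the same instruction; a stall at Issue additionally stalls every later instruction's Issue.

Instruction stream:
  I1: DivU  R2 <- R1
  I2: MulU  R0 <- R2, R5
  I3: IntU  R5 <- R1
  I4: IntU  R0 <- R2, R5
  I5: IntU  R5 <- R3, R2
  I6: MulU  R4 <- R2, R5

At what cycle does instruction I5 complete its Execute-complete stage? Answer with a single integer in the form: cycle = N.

cycle = 22

[1] I1→DivU
[2] I1 RO | I2→MulU
[3] I3→IntU
[4] I3 RO
[5] I3 EX
[9] I1 EX
[10] I1 WR R2
[11] I2 RO
[12] I3 WR R5
[14] I2 EX
[15] I2 WR R0
[16] I4→IntU
[17] I4 RO
[18] I4 EX
[19] I4 WR R0
[20] I5→IntU
[21] I5 RO | I6→MulU
[22] I5 EX
[23] I5 WR R5
[24] I6 RO
[27] I6 EX
[28] I6 WR R4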